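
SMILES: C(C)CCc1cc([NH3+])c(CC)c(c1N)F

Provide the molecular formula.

C12H20FN2+

Heavy atoms from the SMILES: 12 C, 1 F, 2 N.
Implicit hydrogens by atom environment:
  5 × C (aromatic): no H
  4 × C: 2 H each → 8
  2 × C: 3 H each → 6
  1 × C (aromatic): 1 H
  1 × F: no H
  1 × N (charge +1): 3 H
  1 × N: 2 H
  Total hydrogens = 20.
Net charge +1.
Molecular formula: C12H20FN2+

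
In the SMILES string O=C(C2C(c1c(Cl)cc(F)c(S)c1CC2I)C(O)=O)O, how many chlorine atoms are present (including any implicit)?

The symbol for chlorine appears 1 time in the SMILES.

1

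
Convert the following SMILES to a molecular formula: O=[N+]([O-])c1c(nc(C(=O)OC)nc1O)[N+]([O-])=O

C6H4N4O7

Heavy atoms from the SMILES: 6 C, 4 N, 7 O.
Implicit hydrogens by atom environment:
  4 × C (aromatic): no H
  4 × O: no H
  2 × N (aromatic): no H
  2 × N (charge +1): no H
  2 × O (charge -1): no H
  1 × C: 3 H
  1 × C: no H
  1 × O: 1 H
  Total hydrogens = 4.
Molecular formula: C6H4N4O7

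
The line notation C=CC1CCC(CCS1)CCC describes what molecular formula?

C11H20S

Heavy atoms from the SMILES: 11 C, 1 S.
Implicit hydrogens by atom environment:
  7 × C: 2 H each → 14
  3 × C: 1 H each → 3
  1 × C: 3 H
  1 × S: no H
  Total hydrogens = 20.
Molecular formula: C11H20S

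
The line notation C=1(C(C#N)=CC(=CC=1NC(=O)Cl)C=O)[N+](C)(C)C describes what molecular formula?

Heavy atoms from the SMILES: 12 C, 1 Cl, 3 N, 2 O.
Implicit hydrogens by atom environment:
  4 × C (aromatic): no H
  3 × C: 3 H each → 9
  2 × C (aromatic): 1 H each → 2
  2 × C: no H
  2 × O: no H
  1 × C: 1 H
  1 × Cl: no H
  1 × N: 1 H
  1 × N (charge +1): no H
  1 × N: no H
  Total hydrogens = 13.
Net charge +1.
Molecular formula: C12H13ClN3O2+

C12H13ClN3O2+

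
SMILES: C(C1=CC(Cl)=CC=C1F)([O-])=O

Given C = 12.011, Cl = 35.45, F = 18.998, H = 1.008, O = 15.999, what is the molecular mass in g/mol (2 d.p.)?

173.55

Molecular formula: C7H3ClFO2-.
M = 7×12.011 + 1×35.45 + 1×18.998 + 3×1.008 + 2×15.999 = 173.55 g/mol.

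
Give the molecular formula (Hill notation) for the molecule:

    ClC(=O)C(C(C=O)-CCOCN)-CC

C9H16ClNO3

Heavy atoms from the SMILES: 9 C, 1 Cl, 1 N, 3 O.
Implicit hydrogens by atom environment:
  4 × C: 2 H each → 8
  3 × C: 1 H each → 3
  3 × O: no H
  1 × C: 3 H
  1 × C: no H
  1 × Cl: no H
  1 × N: 2 H
  Total hydrogens = 16.
Molecular formula: C9H16ClNO3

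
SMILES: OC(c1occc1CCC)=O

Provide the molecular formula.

Heavy atoms from the SMILES: 8 C, 3 O.
Implicit hydrogens by atom environment:
  2 × C: 2 H each → 4
  2 × C (aromatic): 1 H each → 2
  2 × C (aromatic): no H
  1 × C: 3 H
  1 × C: no H
  1 × O: 1 H
  1 × O (aromatic): no H
  1 × O: no H
  Total hydrogens = 10.
Molecular formula: C8H10O3

C8H10O3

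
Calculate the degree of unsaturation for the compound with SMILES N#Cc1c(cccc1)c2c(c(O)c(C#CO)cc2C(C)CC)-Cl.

12

Molecular formula from the SMILES: C19H16ClNO2.
DoU = (2C + 2 + N − H − X)/2 = (2·19 + 2 + 1 − 16 − 1)/2 = 24/2 = 12.
(Structurally: 2 ring(s) + 10 π bond(s) = 12.)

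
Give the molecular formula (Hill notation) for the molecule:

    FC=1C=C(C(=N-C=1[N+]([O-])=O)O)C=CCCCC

C11H13FN2O3

Heavy atoms from the SMILES: 11 C, 1 F, 2 N, 3 O.
Implicit hydrogens by atom environment:
  4 × C (aromatic): no H
  3 × C: 2 H each → 6
  2 × C: 1 H each → 2
  1 × C: 3 H
  1 × C (aromatic): 1 H
  1 × F: no H
  1 × N (aromatic): no H
  1 × N (charge +1): no H
  1 × O: 1 H
  1 × O: no H
  1 × O (charge -1): no H
  Total hydrogens = 13.
Molecular formula: C11H13FN2O3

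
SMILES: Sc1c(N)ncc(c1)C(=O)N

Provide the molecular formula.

C6H7N3OS

Heavy atoms from the SMILES: 6 C, 3 N, 1 O, 1 S.
Implicit hydrogens by atom environment:
  3 × C (aromatic): no H
  2 × C (aromatic): 1 H each → 2
  2 × N: 2 H each → 4
  1 × C: no H
  1 × N (aromatic): no H
  1 × O: no H
  1 × S: 1 H
  Total hydrogens = 7.
Molecular formula: C6H7N3OS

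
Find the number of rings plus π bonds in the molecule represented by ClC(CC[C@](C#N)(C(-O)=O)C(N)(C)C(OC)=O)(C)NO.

Molecular formula from the SMILES: C11H18ClN3O5.
DoU = (2C + 2 + N − H − X)/2 = (2·11 + 2 + 3 − 18 − 1)/2 = 8/2 = 4.
(Structurally: 0 ring(s) + 4 π bond(s) = 4.)

4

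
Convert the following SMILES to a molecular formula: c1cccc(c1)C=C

Heavy atoms from the SMILES: 8 C.
Implicit hydrogens by atom environment:
  5 × C (aromatic): 1 H each → 5
  1 × C: 2 H
  1 × C: 1 H
  1 × C (aromatic): no H
  Total hydrogens = 8.
Molecular formula: C8H8

C8H8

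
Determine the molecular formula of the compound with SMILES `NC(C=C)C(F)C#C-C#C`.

C8H8FN

Heavy atoms from the SMILES: 8 C, 1 F, 1 N.
Implicit hydrogens by atom environment:
  4 × C: 1 H each → 4
  3 × C: no H
  1 × C: 2 H
  1 × F: no H
  1 × N: 2 H
  Total hydrogens = 8.
Molecular formula: C8H8FN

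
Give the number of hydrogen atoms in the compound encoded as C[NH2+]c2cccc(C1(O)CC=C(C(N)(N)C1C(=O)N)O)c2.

Hydrogens are implicit in SMILES; fill each atom to its normal valence:
  4 × C (aromatic): 1 H each → 4
  4 × C: no H
  3 × N: 2 H each → 6
  2 × C: 1 H each → 2
  2 × C (aromatic): no H
  2 × O: 1 H each → 2
  1 × C: 3 H
  1 × C: 2 H
  1 × N (charge +1): 2 H
  1 × O: no H
  Total hydrogens = 21.

21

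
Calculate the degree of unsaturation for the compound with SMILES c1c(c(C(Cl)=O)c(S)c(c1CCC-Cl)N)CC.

Molecular formula from the SMILES: C12H15Cl2NOS.
DoU = (2C + 2 + N − H − X)/2 = (2·12 + 2 + 1 − 15 − 2)/2 = 10/2 = 5.
(Structurally: 1 ring(s) + 4 π bond(s) = 5.)

5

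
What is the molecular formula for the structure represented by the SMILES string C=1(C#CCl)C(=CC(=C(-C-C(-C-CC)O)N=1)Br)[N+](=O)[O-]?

C12H12BrClN2O3

Heavy atoms from the SMILES: 1 Br, 12 C, 1 Cl, 2 N, 3 O.
Implicit hydrogens by atom environment:
  4 × C (aromatic): no H
  3 × C: 2 H each → 6
  2 × C: no H
  1 × Br: no H
  1 × C: 3 H
  1 × C (aromatic): 1 H
  1 × C: 1 H
  1 × Cl: no H
  1 × N (aromatic): no H
  1 × N (charge +1): no H
  1 × O: 1 H
  1 × O: no H
  1 × O (charge -1): no H
  Total hydrogens = 12.
Molecular formula: C12H12BrClN2O3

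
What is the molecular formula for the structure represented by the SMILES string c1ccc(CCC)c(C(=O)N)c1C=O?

Heavy atoms from the SMILES: 11 C, 1 N, 2 O.
Implicit hydrogens by atom environment:
  3 × C (aromatic): 1 H each → 3
  3 × C (aromatic): no H
  2 × C: 2 H each → 4
  2 × O: no H
  1 × C: 3 H
  1 × C: 1 H
  1 × C: no H
  1 × N: 2 H
  Total hydrogens = 13.
Molecular formula: C11H13NO2

C11H13NO2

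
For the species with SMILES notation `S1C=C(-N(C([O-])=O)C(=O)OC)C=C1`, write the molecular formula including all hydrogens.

C7H6NO4S-

Heavy atoms from the SMILES: 7 C, 1 N, 4 O, 1 S.
Implicit hydrogens by atom environment:
  3 × C (aromatic): 1 H each → 3
  3 × O: no H
  2 × C: no H
  1 × C: 3 H
  1 × C (aromatic): no H
  1 × N: no H
  1 × O (charge -1): no H
  1 × S (aromatic): no H
  Total hydrogens = 6.
Net charge -1.
Molecular formula: C7H6NO4S-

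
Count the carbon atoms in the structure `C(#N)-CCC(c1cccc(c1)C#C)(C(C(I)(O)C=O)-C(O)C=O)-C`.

18

The symbol for carbon appears 18 times in the SMILES. Lowercase c denotes aromatic carbon and counts toward C.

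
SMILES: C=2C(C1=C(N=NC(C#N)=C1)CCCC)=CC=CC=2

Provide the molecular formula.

C15H15N3

Heavy atoms from the SMILES: 15 C, 3 N.
Implicit hydrogens by atom environment:
  6 × C (aromatic): 1 H each → 6
  4 × C (aromatic): no H
  3 × C: 2 H each → 6
  2 × N (aromatic): no H
  1 × C: 3 H
  1 × C: no H
  1 × N: no H
  Total hydrogens = 15.
Molecular formula: C15H15N3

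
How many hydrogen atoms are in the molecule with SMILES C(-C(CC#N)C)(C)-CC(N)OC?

Hydrogens are implicit in SMILES; fill each atom to its normal valence:
  3 × C: 3 H each → 9
  3 × C: 1 H each → 3
  2 × C: 2 H each → 4
  1 × C: no H
  1 × N: 2 H
  1 × N: no H
  1 × O: no H
  Total hydrogens = 18.

18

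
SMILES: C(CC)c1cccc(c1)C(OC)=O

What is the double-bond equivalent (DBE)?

Molecular formula from the SMILES: C11H14O2.
DoU = (2C + 2 + N − H − X)/2 = (2·11 + 2 + 0 − 14 − 0)/2 = 10/2 = 5.
(Structurally: 1 ring(s) + 4 π bond(s) = 5.)

5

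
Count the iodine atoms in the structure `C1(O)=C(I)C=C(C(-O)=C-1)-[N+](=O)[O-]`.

The symbol for iodine appears 1 time in the SMILES.

1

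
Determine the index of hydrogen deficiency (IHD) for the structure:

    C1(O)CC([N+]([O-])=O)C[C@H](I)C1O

Molecular formula from the SMILES: C6H10INO4.
DoU = (2C + 2 + N − H − X)/2 = (2·6 + 2 + 1 − 10 − 1)/2 = 4/2 = 2.
(Structurally: 1 ring(s) + 1 π bond(s) = 2.)

2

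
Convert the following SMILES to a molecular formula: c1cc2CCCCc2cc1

Heavy atoms from the SMILES: 10 C.
Implicit hydrogens by atom environment:
  4 × C: 2 H each → 8
  4 × C (aromatic): 1 H each → 4
  2 × C (aromatic): no H
  Total hydrogens = 12.
Molecular formula: C10H12

C10H12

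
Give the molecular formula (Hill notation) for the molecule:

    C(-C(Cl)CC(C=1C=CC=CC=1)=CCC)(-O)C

C14H19ClO

Heavy atoms from the SMILES: 14 C, 1 Cl, 1 O.
Implicit hydrogens by atom environment:
  5 × C (aromatic): 1 H each → 5
  3 × C: 1 H each → 3
  2 × C: 3 H each → 6
  2 × C: 2 H each → 4
  1 × C: no H
  1 × C (aromatic): no H
  1 × Cl: no H
  1 × O: 1 H
  Total hydrogens = 19.
Molecular formula: C14H19ClO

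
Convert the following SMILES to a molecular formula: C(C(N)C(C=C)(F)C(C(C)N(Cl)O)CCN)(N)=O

Heavy atoms from the SMILES: 10 C, 1 Cl, 1 F, 4 N, 2 O.
Implicit hydrogens by atom environment:
  4 × C: 1 H each → 4
  3 × C: 2 H each → 6
  3 × N: 2 H each → 6
  2 × C: no H
  1 × C: 3 H
  1 × Cl: no H
  1 × F: no H
  1 × N: no H
  1 × O: 1 H
  1 × O: no H
  Total hydrogens = 20.
Molecular formula: C10H20ClFN4O2

C10H20ClFN4O2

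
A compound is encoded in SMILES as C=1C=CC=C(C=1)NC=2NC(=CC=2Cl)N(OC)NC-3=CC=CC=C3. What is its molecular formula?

Heavy atoms from the SMILES: 17 C, 1 Cl, 4 N, 1 O.
Implicit hydrogens by atom environment:
  11 × C (aromatic): 1 H each → 11
  5 × C (aromatic): no H
  2 × N: 1 H each → 2
  1 × C: 3 H
  1 × Cl: no H
  1 × N (aromatic): 1 H
  1 × N: no H
  1 × O: no H
  Total hydrogens = 17.
Molecular formula: C17H17ClN4O

C17H17ClN4O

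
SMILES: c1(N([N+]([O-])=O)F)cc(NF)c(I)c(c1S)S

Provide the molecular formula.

C6H4F2IN3O2S2

Heavy atoms from the SMILES: 6 C, 2 F, 1 I, 3 N, 2 O, 2 S.
Implicit hydrogens by atom environment:
  5 × C (aromatic): no H
  2 × F: no H
  2 × S: 1 H each → 2
  1 × C (aromatic): 1 H
  1 × I: no H
  1 × N: 1 H
  1 × N: no H
  1 × N (charge +1): no H
  1 × O: no H
  1 × O (charge -1): no H
  Total hydrogens = 4.
Molecular formula: C6H4F2IN3O2S2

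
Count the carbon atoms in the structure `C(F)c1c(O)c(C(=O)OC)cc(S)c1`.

9

The symbol for carbon appears 9 times in the SMILES. Lowercase c denotes aromatic carbon and counts toward C.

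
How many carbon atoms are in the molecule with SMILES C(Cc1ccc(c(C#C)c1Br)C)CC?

13

The symbol for carbon appears 13 times in the SMILES. Lowercase c denotes aromatic carbon and counts toward C.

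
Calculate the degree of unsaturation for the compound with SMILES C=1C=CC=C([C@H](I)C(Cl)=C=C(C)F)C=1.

Molecular formula from the SMILES: C11H9ClFI.
DoU = (2C + 2 + N − H − X)/2 = (2·11 + 2 + 0 − 9 − 3)/2 = 12/2 = 6.
(Structurally: 1 ring(s) + 5 π bond(s) = 6.)

6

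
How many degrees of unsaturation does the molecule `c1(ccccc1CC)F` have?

Molecular formula from the SMILES: C8H9F.
DoU = (2C + 2 + N − H − X)/2 = (2·8 + 2 + 0 − 9 − 1)/2 = 8/2 = 4.
(Structurally: 1 ring(s) + 3 π bond(s) = 4.)

4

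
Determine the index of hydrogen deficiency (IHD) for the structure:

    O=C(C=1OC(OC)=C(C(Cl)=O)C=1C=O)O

Molecular formula from the SMILES: C8H5ClO6.
DoU = (2C + 2 + N − H − X)/2 = (2·8 + 2 + 0 − 5 − 1)/2 = 12/2 = 6.
(Structurally: 1 ring(s) + 5 π bond(s) = 6.)

6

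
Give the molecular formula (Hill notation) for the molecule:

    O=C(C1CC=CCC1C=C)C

Heavy atoms from the SMILES: 10 C, 1 O.
Implicit hydrogens by atom environment:
  5 × C: 1 H each → 5
  3 × C: 2 H each → 6
  1 × C: 3 H
  1 × C: no H
  1 × O: no H
  Total hydrogens = 14.
Molecular formula: C10H14O

C10H14O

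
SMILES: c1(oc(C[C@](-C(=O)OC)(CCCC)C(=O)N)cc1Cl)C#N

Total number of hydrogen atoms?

Hydrogens are implicit in SMILES; fill each atom to its normal valence:
  4 × C: 2 H each → 8
  4 × C: no H
  3 × C (aromatic): no H
  3 × O: no H
  2 × C: 3 H each → 6
  1 × C (aromatic): 1 H
  1 × Cl: no H
  1 × N: 2 H
  1 × N: no H
  1 × O (aromatic): no H
  Total hydrogens = 17.

17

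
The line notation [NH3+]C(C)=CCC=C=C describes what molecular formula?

Heavy atoms from the SMILES: 7 C, 1 N.
Implicit hydrogens by atom environment:
  2 × C: 2 H each → 4
  2 × C: 1 H each → 2
  2 × C: no H
  1 × C: 3 H
  1 × N (charge +1): 3 H
  Total hydrogens = 12.
Net charge +1.
Molecular formula: C7H12N+

C7H12N+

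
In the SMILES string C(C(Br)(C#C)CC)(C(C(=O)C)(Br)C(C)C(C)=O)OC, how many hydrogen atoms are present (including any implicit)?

20

Hydrogens are implicit in SMILES; fill each atom to its normal valence:
  5 × C: 3 H each → 15
  5 × C: no H
  3 × C: 1 H each → 3
  3 × O: no H
  2 × Br: no H
  1 × C: 2 H
  Total hydrogens = 20.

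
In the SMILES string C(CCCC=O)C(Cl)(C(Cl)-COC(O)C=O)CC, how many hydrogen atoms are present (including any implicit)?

Hydrogens are implicit in SMILES; fill each atom to its normal valence:
  6 × C: 2 H each → 12
  4 × C: 1 H each → 4
  3 × O: no H
  2 × Cl: no H
  1 × C: 3 H
  1 × C: no H
  1 × O: 1 H
  Total hydrogens = 20.

20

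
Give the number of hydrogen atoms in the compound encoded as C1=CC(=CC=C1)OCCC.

Hydrogens are implicit in SMILES; fill each atom to its normal valence:
  5 × C (aromatic): 1 H each → 5
  2 × C: 2 H each → 4
  1 × C: 3 H
  1 × C (aromatic): no H
  1 × O: no H
  Total hydrogens = 12.

12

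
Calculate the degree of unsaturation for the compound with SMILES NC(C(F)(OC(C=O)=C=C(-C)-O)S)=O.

4

Molecular formula from the SMILES: C7H8FNO4S.
DoU = (2C + 2 + N − H − X)/2 = (2·7 + 2 + 1 − 8 − 1)/2 = 8/2 = 4.
(Structurally: 0 ring(s) + 4 π bond(s) = 4.)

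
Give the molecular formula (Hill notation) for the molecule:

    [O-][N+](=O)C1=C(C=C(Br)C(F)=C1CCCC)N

C10H12BrFN2O2

Heavy atoms from the SMILES: 1 Br, 10 C, 1 F, 2 N, 2 O.
Implicit hydrogens by atom environment:
  5 × C (aromatic): no H
  3 × C: 2 H each → 6
  1 × Br: no H
  1 × C: 3 H
  1 × C (aromatic): 1 H
  1 × F: no H
  1 × N: 2 H
  1 × N (charge +1): no H
  1 × O: no H
  1 × O (charge -1): no H
  Total hydrogens = 12.
Molecular formula: C10H12BrFN2O2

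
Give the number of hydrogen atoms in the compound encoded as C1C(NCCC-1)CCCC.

19

Hydrogens are implicit in SMILES; fill each atom to its normal valence:
  7 × C: 2 H each → 14
  1 × C: 3 H
  1 × C: 1 H
  1 × N: 1 H
  Total hydrogens = 19.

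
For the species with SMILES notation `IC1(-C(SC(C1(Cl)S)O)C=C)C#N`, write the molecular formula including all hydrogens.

C7H7ClINOS2

Heavy atoms from the SMILES: 7 C, 1 Cl, 1 I, 1 N, 1 O, 2 S.
Implicit hydrogens by atom environment:
  3 × C: 1 H each → 3
  3 × C: no H
  1 × C: 2 H
  1 × Cl: no H
  1 × I: no H
  1 × N: no H
  1 × O: 1 H
  1 × S: 1 H
  1 × S: no H
  Total hydrogens = 7.
Molecular formula: C7H7ClINOS2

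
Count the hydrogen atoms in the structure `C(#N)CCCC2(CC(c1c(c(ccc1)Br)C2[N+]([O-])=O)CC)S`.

19

Hydrogens are implicit in SMILES; fill each atom to its normal valence:
  5 × C: 2 H each → 10
  3 × C (aromatic): 1 H each → 3
  3 × C (aromatic): no H
  2 × C: 1 H each → 2
  2 × C: no H
  1 × Br: no H
  1 × C: 3 H
  1 × N (charge +1): no H
  1 × N: no H
  1 × O: no H
  1 × O (charge -1): no H
  1 × S: 1 H
  Total hydrogens = 19.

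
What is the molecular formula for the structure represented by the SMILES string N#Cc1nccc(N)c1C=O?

Heavy atoms from the SMILES: 7 C, 3 N, 1 O.
Implicit hydrogens by atom environment:
  3 × C (aromatic): no H
  2 × C (aromatic): 1 H each → 2
  1 × C: 1 H
  1 × C: no H
  1 × N: 2 H
  1 × N (aromatic): no H
  1 × N: no H
  1 × O: no H
  Total hydrogens = 5.
Molecular formula: C7H5N3O

C7H5N3O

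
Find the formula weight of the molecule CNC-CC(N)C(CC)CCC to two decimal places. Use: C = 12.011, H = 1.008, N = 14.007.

Molecular formula: C10H24N2.
M = 10×12.011 + 24×1.008 + 2×14.007 = 172.32 g/mol.

172.32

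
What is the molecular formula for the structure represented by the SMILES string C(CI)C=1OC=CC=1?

C6H7IO

Heavy atoms from the SMILES: 6 C, 1 I, 1 O.
Implicit hydrogens by atom environment:
  3 × C (aromatic): 1 H each → 3
  2 × C: 2 H each → 4
  1 × C (aromatic): no H
  1 × I: no H
  1 × O (aromatic): no H
  Total hydrogens = 7.
Molecular formula: C6H7IO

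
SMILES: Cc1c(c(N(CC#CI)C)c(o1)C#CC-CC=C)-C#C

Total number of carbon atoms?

The symbol for carbon appears 17 times in the SMILES. Lowercase c denotes aromatic carbon and counts toward C.

17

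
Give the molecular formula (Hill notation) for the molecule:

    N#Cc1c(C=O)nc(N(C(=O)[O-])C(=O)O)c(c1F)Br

Heavy atoms from the SMILES: 1 Br, 9 C, 1 F, 3 N, 5 O.
Implicit hydrogens by atom environment:
  5 × C (aromatic): no H
  3 × C: no H
  3 × O: no H
  2 × N: no H
  1 × Br: no H
  1 × C: 1 H
  1 × F: no H
  1 × N (aromatic): no H
  1 × O: 1 H
  1 × O (charge -1): no H
  Total hydrogens = 2.
Net charge -1.
Molecular formula: C9H2BrFN3O5-

C9H2BrFN3O5-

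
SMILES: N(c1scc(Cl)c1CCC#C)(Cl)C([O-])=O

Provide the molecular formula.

Heavy atoms from the SMILES: 9 C, 2 Cl, 1 N, 2 O, 1 S.
Implicit hydrogens by atom environment:
  3 × C (aromatic): no H
  2 × C: 2 H each → 4
  2 × C: no H
  2 × Cl: no H
  1 × C (aromatic): 1 H
  1 × C: 1 H
  1 × N: no H
  1 × O: no H
  1 × O (charge -1): no H
  1 × S (aromatic): no H
  Total hydrogens = 6.
Net charge -1.
Molecular formula: C9H6Cl2NO2S-

C9H6Cl2NO2S-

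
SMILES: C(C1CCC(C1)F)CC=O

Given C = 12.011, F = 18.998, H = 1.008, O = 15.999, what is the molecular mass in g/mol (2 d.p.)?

144.19

Molecular formula: C8H13FO.
M = 8×12.011 + 1×18.998 + 13×1.008 + 1×15.999 = 144.19 g/mol.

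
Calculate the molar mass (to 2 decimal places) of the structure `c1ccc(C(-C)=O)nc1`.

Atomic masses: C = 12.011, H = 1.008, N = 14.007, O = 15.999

Molecular formula: C7H7NO.
M = 7×12.011 + 7×1.008 + 1×14.007 + 1×15.999 = 121.14 g/mol.

121.14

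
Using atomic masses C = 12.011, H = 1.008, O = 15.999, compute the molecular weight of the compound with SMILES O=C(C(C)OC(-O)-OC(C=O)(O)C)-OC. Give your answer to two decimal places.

222.19

Molecular formula: C8H14O7.
M = 8×12.011 + 14×1.008 + 7×15.999 = 222.19 g/mol.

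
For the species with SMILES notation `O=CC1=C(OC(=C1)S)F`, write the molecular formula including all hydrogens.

C5H3FO2S

Heavy atoms from the SMILES: 5 C, 1 F, 2 O, 1 S.
Implicit hydrogens by atom environment:
  3 × C (aromatic): no H
  1 × C (aromatic): 1 H
  1 × C: 1 H
  1 × F: no H
  1 × O (aromatic): no H
  1 × O: no H
  1 × S: 1 H
  Total hydrogens = 3.
Molecular formula: C5H3FO2S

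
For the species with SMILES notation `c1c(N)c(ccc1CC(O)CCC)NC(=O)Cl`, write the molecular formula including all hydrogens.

Heavy atoms from the SMILES: 12 C, 1 Cl, 2 N, 2 O.
Implicit hydrogens by atom environment:
  3 × C: 2 H each → 6
  3 × C (aromatic): 1 H each → 3
  3 × C (aromatic): no H
  1 × C: 3 H
  1 × C: 1 H
  1 × C: no H
  1 × Cl: no H
  1 × N: 2 H
  1 × N: 1 H
  1 × O: 1 H
  1 × O: no H
  Total hydrogens = 17.
Molecular formula: C12H17ClN2O2

C12H17ClN2O2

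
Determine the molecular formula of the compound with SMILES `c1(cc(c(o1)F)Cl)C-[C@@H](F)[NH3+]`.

C6H7ClF2NO+

Heavy atoms from the SMILES: 6 C, 1 Cl, 2 F, 1 N, 1 O.
Implicit hydrogens by atom environment:
  3 × C (aromatic): no H
  2 × F: no H
  1 × C: 2 H
  1 × C (aromatic): 1 H
  1 × C: 1 H
  1 × Cl: no H
  1 × N (charge +1): 3 H
  1 × O (aromatic): no H
  Total hydrogens = 7.
Net charge +1.
Molecular formula: C6H7ClF2NO+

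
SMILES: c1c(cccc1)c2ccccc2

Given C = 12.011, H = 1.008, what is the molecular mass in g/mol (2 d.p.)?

154.21

Molecular formula: C12H10.
M = 12×12.011 + 10×1.008 = 154.21 g/mol.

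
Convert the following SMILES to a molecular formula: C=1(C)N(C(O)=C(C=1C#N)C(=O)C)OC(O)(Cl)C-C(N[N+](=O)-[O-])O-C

C12H15ClN4O7

Heavy atoms from the SMILES: 12 C, 1 Cl, 4 N, 7 O.
Implicit hydrogens by atom environment:
  4 × C (aromatic): no H
  4 × O: no H
  3 × C: 3 H each → 9
  3 × C: no H
  2 × O: 1 H each → 2
  1 × C: 2 H
  1 × C: 1 H
  1 × Cl: no H
  1 × N: 1 H
  1 × N (aromatic): no H
  1 × N: no H
  1 × N (charge +1): no H
  1 × O (charge -1): no H
  Total hydrogens = 15.
Molecular formula: C12H15ClN4O7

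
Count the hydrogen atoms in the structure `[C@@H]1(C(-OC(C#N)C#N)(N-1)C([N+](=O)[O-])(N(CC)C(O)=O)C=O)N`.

Hydrogens are implicit in SMILES; fill each atom to its normal valence:
  5 × C: no H
  4 × O: no H
  3 × C: 1 H each → 3
  3 × N: no H
  1 × C: 3 H
  1 × C: 2 H
  1 × N: 2 H
  1 × N: 1 H
  1 × N (charge +1): no H
  1 × O: 1 H
  1 × O (charge -1): no H
  Total hydrogens = 12.

12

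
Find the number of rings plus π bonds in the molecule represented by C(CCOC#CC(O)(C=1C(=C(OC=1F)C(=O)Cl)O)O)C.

6

Molecular formula from the SMILES: C12H12ClFO6.
DoU = (2C + 2 + N − H − X)/2 = (2·12 + 2 + 0 − 12 − 2)/2 = 12/2 = 6.
(Structurally: 1 ring(s) + 5 π bond(s) = 6.)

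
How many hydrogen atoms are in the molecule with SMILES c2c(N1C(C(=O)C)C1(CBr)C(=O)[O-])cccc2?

11

Hydrogens are implicit in SMILES; fill each atom to its normal valence:
  5 × C (aromatic): 1 H each → 5
  3 × C: no H
  2 × O: no H
  1 × Br: no H
  1 × C: 3 H
  1 × C: 2 H
  1 × C: 1 H
  1 × C (aromatic): no H
  1 × N: no H
  1 × O (charge -1): no H
  Total hydrogens = 11.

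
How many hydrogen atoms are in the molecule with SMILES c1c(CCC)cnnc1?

Hydrogens are implicit in SMILES; fill each atom to its normal valence:
  3 × C (aromatic): 1 H each → 3
  2 × C: 2 H each → 4
  2 × N (aromatic): no H
  1 × C: 3 H
  1 × C (aromatic): no H
  Total hydrogens = 10.

10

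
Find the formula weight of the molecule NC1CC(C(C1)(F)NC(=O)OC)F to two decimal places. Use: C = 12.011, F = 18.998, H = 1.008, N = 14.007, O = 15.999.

Molecular formula: C7H12F2N2O2.
M = 7×12.011 + 2×18.998 + 12×1.008 + 2×14.007 + 2×15.999 = 194.18 g/mol.

194.18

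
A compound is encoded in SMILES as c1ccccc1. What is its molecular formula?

Heavy atoms from the SMILES: 6 C.
Implicit hydrogens by atom environment:
  6 × C (aromatic): 1 H each → 6
  Total hydrogens = 6.
Molecular formula: C6H6

C6H6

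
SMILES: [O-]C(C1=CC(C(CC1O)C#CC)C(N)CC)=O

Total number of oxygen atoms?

The symbol for oxygen appears 3 times in the SMILES.

3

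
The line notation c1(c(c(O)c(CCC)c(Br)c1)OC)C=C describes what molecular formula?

Heavy atoms from the SMILES: 1 Br, 12 C, 2 O.
Implicit hydrogens by atom environment:
  5 × C (aromatic): no H
  3 × C: 2 H each → 6
  2 × C: 3 H each → 6
  1 × Br: no H
  1 × C (aromatic): 1 H
  1 × C: 1 H
  1 × O: 1 H
  1 × O: no H
  Total hydrogens = 15.
Molecular formula: C12H15BrO2

C12H15BrO2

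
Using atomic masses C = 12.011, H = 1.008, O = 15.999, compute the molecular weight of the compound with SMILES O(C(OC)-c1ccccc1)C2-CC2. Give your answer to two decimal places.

Molecular formula: C11H14O2.
M = 11×12.011 + 14×1.008 + 2×15.999 = 178.23 g/mol.

178.23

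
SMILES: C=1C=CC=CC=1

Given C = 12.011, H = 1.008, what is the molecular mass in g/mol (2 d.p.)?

Molecular formula: C6H6.
M = 6×12.011 + 6×1.008 = 78.11 g/mol.

78.11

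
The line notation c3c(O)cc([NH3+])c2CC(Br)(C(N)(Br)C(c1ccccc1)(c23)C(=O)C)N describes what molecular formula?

C18H20Br2N3O2+

Heavy atoms from the SMILES: 2 Br, 18 C, 3 N, 2 O.
Implicit hydrogens by atom environment:
  7 × C (aromatic): 1 H each → 7
  5 × C (aromatic): no H
  4 × C: no H
  2 × Br: no H
  2 × N: 2 H each → 4
  1 × C: 3 H
  1 × C: 2 H
  1 × N (charge +1): 3 H
  1 × O: 1 H
  1 × O: no H
  Total hydrogens = 20.
Net charge +1.
Molecular formula: C18H20Br2N3O2+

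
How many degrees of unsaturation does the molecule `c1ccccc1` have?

Molecular formula from the SMILES: C6H6.
DoU = (2C + 2 + N − H − X)/2 = (2·6 + 2 + 0 − 6 − 0)/2 = 8/2 = 4.
(Structurally: 1 ring(s) + 3 π bond(s) = 4.)

4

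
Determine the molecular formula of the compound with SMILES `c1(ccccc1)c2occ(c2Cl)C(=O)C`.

Heavy atoms from the SMILES: 12 C, 1 Cl, 2 O.
Implicit hydrogens by atom environment:
  6 × C (aromatic): 1 H each → 6
  4 × C (aromatic): no H
  1 × C: 3 H
  1 × C: no H
  1 × Cl: no H
  1 × O (aromatic): no H
  1 × O: no H
  Total hydrogens = 9.
Molecular formula: C12H9ClO2

C12H9ClO2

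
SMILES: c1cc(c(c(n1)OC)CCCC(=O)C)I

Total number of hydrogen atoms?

Hydrogens are implicit in SMILES; fill each atom to its normal valence:
  3 × C: 2 H each → 6
  3 × C (aromatic): no H
  2 × C: 3 H each → 6
  2 × C (aromatic): 1 H each → 2
  2 × O: no H
  1 × C: no H
  1 × I: no H
  1 × N (aromatic): no H
  Total hydrogens = 14.

14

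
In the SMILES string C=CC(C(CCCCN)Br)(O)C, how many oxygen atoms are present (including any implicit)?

The symbol for oxygen appears 1 time in the SMILES.

1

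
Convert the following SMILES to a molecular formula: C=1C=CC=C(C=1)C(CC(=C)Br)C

C11H13Br

Heavy atoms from the SMILES: 1 Br, 11 C.
Implicit hydrogens by atom environment:
  5 × C (aromatic): 1 H each → 5
  2 × C: 2 H each → 4
  1 × Br: no H
  1 × C: 3 H
  1 × C: 1 H
  1 × C: no H
  1 × C (aromatic): no H
  Total hydrogens = 13.
Molecular formula: C11H13Br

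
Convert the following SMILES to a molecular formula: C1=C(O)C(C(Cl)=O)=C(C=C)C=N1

C8H6ClNO2

Heavy atoms from the SMILES: 8 C, 1 Cl, 1 N, 2 O.
Implicit hydrogens by atom environment:
  3 × C (aromatic): no H
  2 × C (aromatic): 1 H each → 2
  1 × C: 2 H
  1 × C: 1 H
  1 × C: no H
  1 × Cl: no H
  1 × N (aromatic): no H
  1 × O: 1 H
  1 × O: no H
  Total hydrogens = 6.
Molecular formula: C8H6ClNO2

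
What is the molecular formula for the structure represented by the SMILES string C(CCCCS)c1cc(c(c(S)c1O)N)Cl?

Heavy atoms from the SMILES: 11 C, 1 Cl, 1 N, 1 O, 2 S.
Implicit hydrogens by atom environment:
  5 × C: 2 H each → 10
  5 × C (aromatic): no H
  2 × S: 1 H each → 2
  1 × C (aromatic): 1 H
  1 × Cl: no H
  1 × N: 2 H
  1 × O: 1 H
  Total hydrogens = 16.
Molecular formula: C11H16ClNOS2

C11H16ClNOS2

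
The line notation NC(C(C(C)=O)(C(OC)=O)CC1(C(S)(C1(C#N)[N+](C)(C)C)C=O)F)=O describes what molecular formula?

Heavy atoms from the SMILES: 15 C, 1 F, 3 N, 5 O, 1 S.
Implicit hydrogens by atom environment:
  8 × C: no H
  5 × C: 3 H each → 15
  5 × O: no H
  1 × C: 2 H
  1 × C: 1 H
  1 × F: no H
  1 × N: 2 H
  1 × N (charge +1): no H
  1 × N: no H
  1 × S: 1 H
  Total hydrogens = 21.
Net charge +1.
Molecular formula: C15H21FN3O5S+

C15H21FN3O5S+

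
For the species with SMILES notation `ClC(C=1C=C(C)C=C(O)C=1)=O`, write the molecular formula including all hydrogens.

C8H7ClO2

Heavy atoms from the SMILES: 8 C, 1 Cl, 2 O.
Implicit hydrogens by atom environment:
  3 × C (aromatic): 1 H each → 3
  3 × C (aromatic): no H
  1 × C: 3 H
  1 × C: no H
  1 × Cl: no H
  1 × O: 1 H
  1 × O: no H
  Total hydrogens = 7.
Molecular formula: C8H7ClO2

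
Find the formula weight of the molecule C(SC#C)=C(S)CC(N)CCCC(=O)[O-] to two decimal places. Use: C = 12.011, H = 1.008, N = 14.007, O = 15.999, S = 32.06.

Molecular formula: C10H14NO2S2-.
M = 10×12.011 + 14×1.008 + 1×14.007 + 2×15.999 + 2×32.06 = 244.35 g/mol.

244.35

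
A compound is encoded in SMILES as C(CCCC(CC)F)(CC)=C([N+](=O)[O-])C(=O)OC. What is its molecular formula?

C12H20FNO4

Heavy atoms from the SMILES: 12 C, 1 F, 1 N, 4 O.
Implicit hydrogens by atom environment:
  5 × C: 2 H each → 10
  3 × C: 3 H each → 9
  3 × C: no H
  3 × O: no H
  1 × C: 1 H
  1 × F: no H
  1 × N (charge +1): no H
  1 × O (charge -1): no H
  Total hydrogens = 20.
Molecular formula: C12H20FNO4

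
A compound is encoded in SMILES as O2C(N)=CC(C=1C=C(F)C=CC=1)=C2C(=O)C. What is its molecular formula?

C12H10FNO2

Heavy atoms from the SMILES: 12 C, 1 F, 1 N, 2 O.
Implicit hydrogens by atom environment:
  5 × C (aromatic): 1 H each → 5
  5 × C (aromatic): no H
  1 × C: 3 H
  1 × C: no H
  1 × F: no H
  1 × N: 2 H
  1 × O (aromatic): no H
  1 × O: no H
  Total hydrogens = 10.
Molecular formula: C12H10FNO2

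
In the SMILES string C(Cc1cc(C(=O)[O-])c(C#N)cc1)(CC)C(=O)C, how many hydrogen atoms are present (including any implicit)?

14

Hydrogens are implicit in SMILES; fill each atom to its normal valence:
  3 × C (aromatic): 1 H each → 3
  3 × C (aromatic): no H
  3 × C: no H
  2 × C: 3 H each → 6
  2 × C: 2 H each → 4
  2 × O: no H
  1 × C: 1 H
  1 × N: no H
  1 × O (charge -1): no H
  Total hydrogens = 14.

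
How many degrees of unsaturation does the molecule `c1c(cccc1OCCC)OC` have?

Molecular formula from the SMILES: C10H14O2.
DoU = (2C + 2 + N − H − X)/2 = (2·10 + 2 + 0 − 14 − 0)/2 = 8/2 = 4.
(Structurally: 1 ring(s) + 3 π bond(s) = 4.)

4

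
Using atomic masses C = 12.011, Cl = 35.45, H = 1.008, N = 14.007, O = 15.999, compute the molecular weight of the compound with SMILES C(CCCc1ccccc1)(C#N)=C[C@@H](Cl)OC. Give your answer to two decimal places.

249.74

Molecular formula: C14H16ClNO.
M = 14×12.011 + 1×35.45 + 16×1.008 + 1×14.007 + 1×15.999 = 249.74 g/mol.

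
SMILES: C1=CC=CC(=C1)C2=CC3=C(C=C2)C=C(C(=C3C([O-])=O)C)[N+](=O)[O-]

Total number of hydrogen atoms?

12

Hydrogens are implicit in SMILES; fill each atom to its normal valence:
  9 × C (aromatic): 1 H each → 9
  7 × C (aromatic): no H
  2 × O: no H
  2 × O (charge -1): no H
  1 × C: 3 H
  1 × C: no H
  1 × N (charge +1): no H
  Total hydrogens = 12.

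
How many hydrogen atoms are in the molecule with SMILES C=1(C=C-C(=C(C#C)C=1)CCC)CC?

Hydrogens are implicit in SMILES; fill each atom to its normal valence:
  3 × C: 2 H each → 6
  3 × C (aromatic): 1 H each → 3
  3 × C (aromatic): no H
  2 × C: 3 H each → 6
  1 × C: 1 H
  1 × C: no H
  Total hydrogens = 16.

16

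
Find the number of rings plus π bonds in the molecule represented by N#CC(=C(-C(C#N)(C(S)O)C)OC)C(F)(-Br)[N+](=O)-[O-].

6

Molecular formula from the SMILES: C9H9BrFN3O4S.
DoU = (2C + 2 + N − H − X)/2 = (2·9 + 2 + 3 − 9 − 2)/2 = 12/2 = 6.
(Structurally: 0 ring(s) + 6 π bond(s) = 6.)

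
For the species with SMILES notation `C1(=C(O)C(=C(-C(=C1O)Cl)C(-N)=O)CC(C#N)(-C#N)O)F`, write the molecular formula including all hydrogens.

Heavy atoms from the SMILES: 11 C, 1 Cl, 1 F, 3 N, 4 O.
Implicit hydrogens by atom environment:
  6 × C (aromatic): no H
  4 × C: no H
  3 × O: 1 H each → 3
  2 × N: no H
  1 × C: 2 H
  1 × Cl: no H
  1 × F: no H
  1 × N: 2 H
  1 × O: no H
  Total hydrogens = 7.
Molecular formula: C11H7ClFN3O4

C11H7ClFN3O4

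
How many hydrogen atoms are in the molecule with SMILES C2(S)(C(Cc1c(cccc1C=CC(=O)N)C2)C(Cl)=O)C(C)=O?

Hydrogens are implicit in SMILES; fill each atom to its normal valence:
  4 × C: no H
  3 × C (aromatic): 1 H each → 3
  3 × C: 1 H each → 3
  3 × C (aromatic): no H
  3 × O: no H
  2 × C: 2 H each → 4
  1 × C: 3 H
  1 × Cl: no H
  1 × N: 2 H
  1 × S: 1 H
  Total hydrogens = 16.

16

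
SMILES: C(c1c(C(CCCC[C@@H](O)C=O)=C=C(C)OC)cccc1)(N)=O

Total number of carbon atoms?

18

The symbol for carbon appears 18 times in the SMILES. Lowercase c denotes aromatic carbon and counts toward C.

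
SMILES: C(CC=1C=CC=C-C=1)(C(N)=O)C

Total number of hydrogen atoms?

13

Hydrogens are implicit in SMILES; fill each atom to its normal valence:
  5 × C (aromatic): 1 H each → 5
  1 × C: 3 H
  1 × C: 2 H
  1 × C: 1 H
  1 × C: no H
  1 × C (aromatic): no H
  1 × N: 2 H
  1 × O: no H
  Total hydrogens = 13.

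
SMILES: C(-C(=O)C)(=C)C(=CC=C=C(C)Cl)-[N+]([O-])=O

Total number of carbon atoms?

10

The symbol for carbon appears 10 times in the SMILES. (Cl is a single chlorine, not C + l.)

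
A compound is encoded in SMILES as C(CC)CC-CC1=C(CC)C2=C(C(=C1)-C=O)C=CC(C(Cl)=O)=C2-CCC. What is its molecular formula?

C23H29ClO2

Heavy atoms from the SMILES: 23 C, 1 Cl, 2 O.
Implicit hydrogens by atom environment:
  8 × C: 2 H each → 16
  7 × C (aromatic): no H
  3 × C: 3 H each → 9
  3 × C (aromatic): 1 H each → 3
  2 × O: no H
  1 × C: 1 H
  1 × C: no H
  1 × Cl: no H
  Total hydrogens = 29.
Molecular formula: C23H29ClO2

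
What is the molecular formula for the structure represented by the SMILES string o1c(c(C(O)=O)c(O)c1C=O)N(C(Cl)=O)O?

Heavy atoms from the SMILES: 7 C, 1 Cl, 1 N, 7 O.
Implicit hydrogens by atom environment:
  4 × C (aromatic): no H
  3 × O: 1 H each → 3
  3 × O: no H
  2 × C: no H
  1 × C: 1 H
  1 × Cl: no H
  1 × N: no H
  1 × O (aromatic): no H
  Total hydrogens = 4.
Molecular formula: C7H4ClNO7

C7H4ClNO7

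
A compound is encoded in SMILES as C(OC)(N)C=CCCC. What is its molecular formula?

Heavy atoms from the SMILES: 7 C, 1 N, 1 O.
Implicit hydrogens by atom environment:
  3 × C: 1 H each → 3
  2 × C: 3 H each → 6
  2 × C: 2 H each → 4
  1 × N: 2 H
  1 × O: no H
  Total hydrogens = 15.
Molecular formula: C7H15NO

C7H15NO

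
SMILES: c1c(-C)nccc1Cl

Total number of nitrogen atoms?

The symbol for nitrogen appears 1 time in the SMILES.

1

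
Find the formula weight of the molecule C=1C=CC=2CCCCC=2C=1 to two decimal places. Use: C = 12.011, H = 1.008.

132.21

Molecular formula: C10H12.
M = 10×12.011 + 12×1.008 = 132.21 g/mol.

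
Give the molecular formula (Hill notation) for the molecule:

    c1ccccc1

C6H6

Heavy atoms from the SMILES: 6 C.
Implicit hydrogens by atom environment:
  6 × C (aromatic): 1 H each → 6
  Total hydrogens = 6.
Molecular formula: C6H6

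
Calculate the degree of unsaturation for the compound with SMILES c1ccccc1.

4

Molecular formula from the SMILES: C6H6.
DoU = (2C + 2 + N − H − X)/2 = (2·6 + 2 + 0 − 6 − 0)/2 = 8/2 = 4.
(Structurally: 1 ring(s) + 3 π bond(s) = 4.)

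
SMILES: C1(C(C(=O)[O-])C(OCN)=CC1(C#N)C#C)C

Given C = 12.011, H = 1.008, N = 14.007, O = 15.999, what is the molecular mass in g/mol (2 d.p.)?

Molecular formula: C11H11N2O3-.
M = 11×12.011 + 11×1.008 + 2×14.007 + 3×15.999 = 219.22 g/mol.

219.22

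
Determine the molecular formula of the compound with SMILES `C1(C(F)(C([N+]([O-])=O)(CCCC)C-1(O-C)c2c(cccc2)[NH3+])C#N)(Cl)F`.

C16H19ClF2N3O3+

Heavy atoms from the SMILES: 16 C, 1 Cl, 2 F, 3 N, 3 O.
Implicit hydrogens by atom environment:
  5 × C: no H
  4 × C (aromatic): 1 H each → 4
  3 × C: 2 H each → 6
  2 × C: 3 H each → 6
  2 × C (aromatic): no H
  2 × F: no H
  2 × O: no H
  1 × Cl: no H
  1 × N (charge +1): 3 H
  1 × N: no H
  1 × N (charge +1): no H
  1 × O (charge -1): no H
  Total hydrogens = 19.
Net charge +1.
Molecular formula: C16H19ClF2N3O3+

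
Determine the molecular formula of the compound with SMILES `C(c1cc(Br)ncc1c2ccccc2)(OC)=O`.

C13H10BrNO2

Heavy atoms from the SMILES: 1 Br, 13 C, 1 N, 2 O.
Implicit hydrogens by atom environment:
  7 × C (aromatic): 1 H each → 7
  4 × C (aromatic): no H
  2 × O: no H
  1 × Br: no H
  1 × C: 3 H
  1 × C: no H
  1 × N (aromatic): no H
  Total hydrogens = 10.
Molecular formula: C13H10BrNO2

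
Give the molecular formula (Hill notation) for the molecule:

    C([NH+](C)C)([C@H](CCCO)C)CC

Heavy atoms from the SMILES: 10 C, 1 N, 1 O.
Implicit hydrogens by atom environment:
  4 × C: 3 H each → 12
  4 × C: 2 H each → 8
  2 × C: 1 H each → 2
  1 × N (charge +1): 1 H
  1 × O: 1 H
  Total hydrogens = 24.
Net charge +1.
Molecular formula: C10H24NO+

C10H24NO+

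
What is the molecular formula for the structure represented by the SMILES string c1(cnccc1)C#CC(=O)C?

C9H7NO

Heavy atoms from the SMILES: 9 C, 1 N, 1 O.
Implicit hydrogens by atom environment:
  4 × C (aromatic): 1 H each → 4
  3 × C: no H
  1 × C: 3 H
  1 × C (aromatic): no H
  1 × N (aromatic): no H
  1 × O: no H
  Total hydrogens = 7.
Molecular formula: C9H7NO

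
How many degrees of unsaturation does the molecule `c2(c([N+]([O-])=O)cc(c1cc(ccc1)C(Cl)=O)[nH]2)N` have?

9

Molecular formula from the SMILES: C11H8ClN3O3.
DoU = (2C + 2 + N − H − X)/2 = (2·11 + 2 + 3 − 8 − 1)/2 = 18/2 = 9.
(Structurally: 2 ring(s) + 7 π bond(s) = 9.)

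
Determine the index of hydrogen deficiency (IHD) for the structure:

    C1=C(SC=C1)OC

3

Molecular formula from the SMILES: C5H6OS.
DoU = (2C + 2 + N − H − X)/2 = (2·5 + 2 + 0 − 6 − 0)/2 = 6/2 = 3.
(Structurally: 1 ring(s) + 2 π bond(s) = 3.)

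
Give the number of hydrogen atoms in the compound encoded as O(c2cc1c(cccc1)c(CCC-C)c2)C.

18

Hydrogens are implicit in SMILES; fill each atom to its normal valence:
  6 × C (aromatic): 1 H each → 6
  4 × C (aromatic): no H
  3 × C: 2 H each → 6
  2 × C: 3 H each → 6
  1 × O: no H
  Total hydrogens = 18.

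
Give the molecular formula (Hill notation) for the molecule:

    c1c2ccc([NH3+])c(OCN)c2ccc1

C11H13N2O+

Heavy atoms from the SMILES: 11 C, 2 N, 1 O.
Implicit hydrogens by atom environment:
  6 × C (aromatic): 1 H each → 6
  4 × C (aromatic): no H
  1 × C: 2 H
  1 × N (charge +1): 3 H
  1 × N: 2 H
  1 × O: no H
  Total hydrogens = 13.
Net charge +1.
Molecular formula: C11H13N2O+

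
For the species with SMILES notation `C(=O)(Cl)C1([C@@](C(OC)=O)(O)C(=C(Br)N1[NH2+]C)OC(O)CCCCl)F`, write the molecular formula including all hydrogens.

Heavy atoms from the SMILES: 1 Br, 12 C, 2 Cl, 1 F, 2 N, 6 O.
Implicit hydrogens by atom environment:
  6 × C: no H
  4 × O: no H
  3 × C: 2 H each → 6
  2 × C: 3 H each → 6
  2 × Cl: no H
  2 × O: 1 H each → 2
  1 × Br: no H
  1 × C: 1 H
  1 × F: no H
  1 × N (charge +1): 2 H
  1 × N: no H
  Total hydrogens = 17.
Net charge +1.
Molecular formula: C12H17BrCl2FN2O6+

C12H17BrCl2FN2O6+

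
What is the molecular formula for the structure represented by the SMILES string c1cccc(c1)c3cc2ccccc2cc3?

C16H12

Heavy atoms from the SMILES: 16 C.
Implicit hydrogens by atom environment:
  12 × C (aromatic): 1 H each → 12
  4 × C (aromatic): no H
  Total hydrogens = 12.
Molecular formula: C16H12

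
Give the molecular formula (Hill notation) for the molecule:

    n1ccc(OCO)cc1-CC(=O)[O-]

Heavy atoms from the SMILES: 8 C, 1 N, 4 O.
Implicit hydrogens by atom environment:
  3 × C (aromatic): 1 H each → 3
  2 × C: 2 H each → 4
  2 × C (aromatic): no H
  2 × O: no H
  1 × C: no H
  1 × N (aromatic): no H
  1 × O: 1 H
  1 × O (charge -1): no H
  Total hydrogens = 8.
Net charge -1.
Molecular formula: C8H8NO4-

C8H8NO4-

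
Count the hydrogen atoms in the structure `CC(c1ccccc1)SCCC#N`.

13

Hydrogens are implicit in SMILES; fill each atom to its normal valence:
  5 × C (aromatic): 1 H each → 5
  2 × C: 2 H each → 4
  1 × C: 3 H
  1 × C: 1 H
  1 × C: no H
  1 × C (aromatic): no H
  1 × N: no H
  1 × S: no H
  Total hydrogens = 13.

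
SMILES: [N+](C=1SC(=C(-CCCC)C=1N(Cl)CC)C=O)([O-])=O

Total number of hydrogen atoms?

15

Hydrogens are implicit in SMILES; fill each atom to its normal valence:
  4 × C: 2 H each → 8
  4 × C (aromatic): no H
  2 × C: 3 H each → 6
  2 × O: no H
  1 × C: 1 H
  1 × Cl: no H
  1 × N: no H
  1 × N (charge +1): no H
  1 × O (charge -1): no H
  1 × S (aromatic): no H
  Total hydrogens = 15.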